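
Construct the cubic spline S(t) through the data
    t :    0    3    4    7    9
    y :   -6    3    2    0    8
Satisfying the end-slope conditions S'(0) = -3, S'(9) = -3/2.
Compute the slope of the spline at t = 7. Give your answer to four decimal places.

Write M_i for S''(x_i). With h_i = 3, 1, 3, 2 and divided differences Δ_i = 3, -1, -2/3, 4, the continuity of S' gives the tridiagonal system
  3·M_0 + 8·M_1 + 1·M_2 = 6(Δ_1 - Δ_0) = -24
  1·M_1 + 8·M_2 + 3·M_3 = 6(Δ_2 - Δ_1) = 2
  3·M_2 + 10·M_3 + 2·M_4 = 6(Δ_3 - Δ_2) = 28
Clamped end conditions give two more equations: 2h_0·M_0 + h_0·M_1 = 6(Δ_0 - S'(0)) = 36 and h_3·M_3 + 2h_3·M_4 = 6(S'(9) - Δ_3) = -33.
Forward elimination and back-substitution give M_0 = 4891/534, M_1 = -1687/267, M_2 = -497/534, M_3 = 1403/267, M_4 = -11617/1068.
On [7, 9], S'(t) = b_3 + 2c_3·(t - 7) + 3d_3·(t - 7)² with b_3 = Δ_3 - h_3(2M_3 + M_4)/6 = 4403/1068, c_3 = M_3/2 = 1403/534, d_3 = (M_4 - M_3)/(6h_3) = -5743/4272. So S'(7) = 4403/1068.

4.1227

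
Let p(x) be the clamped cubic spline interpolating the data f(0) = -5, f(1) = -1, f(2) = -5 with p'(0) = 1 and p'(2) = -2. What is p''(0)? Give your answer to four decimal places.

Write σ_i for p''(x_i). With h_i = 1, 1 and divided differences Δ_i = 4, -4, the continuity of p' gives the tridiagonal system
  1·σ_0 + 4·σ_1 + 1·σ_2 = 6(Δ_1 - Δ_0) = -48
Clamped end conditions give two more equations: 2h_0·σ_0 + h_0·σ_1 = 6(Δ_0 - p'(0)) = 18 and h_1·σ_1 + 2h_1·σ_2 = 6(p'(2) - Δ_1) = 12.
Forward elimination and back-substitution give σ_0 = 39/2, σ_1 = -21, σ_2 = 33/2.

19.5000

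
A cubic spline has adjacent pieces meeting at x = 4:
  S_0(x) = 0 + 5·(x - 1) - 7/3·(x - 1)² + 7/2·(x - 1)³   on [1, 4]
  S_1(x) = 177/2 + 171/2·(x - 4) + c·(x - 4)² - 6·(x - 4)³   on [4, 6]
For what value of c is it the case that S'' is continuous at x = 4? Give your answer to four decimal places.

S_0''(x) = -14/3 + 21·(x - 1), so S_0''(4) = 175/3. On the right, S_1''(4) = 2c, so c = 175/6.

29.1667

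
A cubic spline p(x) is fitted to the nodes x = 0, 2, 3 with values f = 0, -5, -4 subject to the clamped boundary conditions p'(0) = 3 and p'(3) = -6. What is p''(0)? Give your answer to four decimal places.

-14.7500

Let m_i = p''(x_i). Step sizes h_i = 2, 1; slopes of the chords Δ_i = (y_(i+1) - y_i)/h_i = -5/2, 1.
  2·m_0 + 6·m_1 + 1·m_2 = 6(Δ_1 - Δ_0) = 21
Clamped end conditions give two more equations: 2h_0·m_0 + h_0·m_1 = 6(Δ_0 - p'(0)) = -33 and h_1·m_1 + 2h_1·m_2 = 6(p'(3) - Δ_1) = -42.
Hence m_0 = -59/4, m_1 = 13, m_2 = -55/2.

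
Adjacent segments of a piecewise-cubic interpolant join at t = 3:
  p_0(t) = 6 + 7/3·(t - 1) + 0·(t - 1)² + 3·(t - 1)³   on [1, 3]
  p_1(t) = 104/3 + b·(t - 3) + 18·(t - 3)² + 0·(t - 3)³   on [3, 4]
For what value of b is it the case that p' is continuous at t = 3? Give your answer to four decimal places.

38.3333

p_0'(t) = 7/3 + 0·(t - 1) + 9·(t - 1)², so p_0'(3) = 115/3. On the right, p_1'(3) = b, so b = 115/3.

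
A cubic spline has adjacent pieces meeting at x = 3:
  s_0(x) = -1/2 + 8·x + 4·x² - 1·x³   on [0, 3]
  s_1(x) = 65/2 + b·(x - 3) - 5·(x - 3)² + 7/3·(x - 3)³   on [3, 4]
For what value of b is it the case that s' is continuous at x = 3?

5

s_0'(x) = 8 + 8·x - 3·x², so s_0'(3) = 5. On the right, s_1'(3) = b, so b = 5.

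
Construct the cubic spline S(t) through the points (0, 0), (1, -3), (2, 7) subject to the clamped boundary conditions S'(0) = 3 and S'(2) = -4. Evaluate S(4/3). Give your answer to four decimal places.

Let M_i = S''(x_i). Step sizes h_i = 1, 1; slopes of the chords Δ_i = (y_(i+1) - y_i)/h_i = -3, 10.
  1·M_0 + 4·M_1 + 1·M_2 = 6(Δ_1 - Δ_0) = 78
Clamped end conditions give two more equations: 2h_0·M_0 + h_0·M_1 = 6(Δ_0 - S'(0)) = -36 and h_1·M_1 + 2h_1·M_2 = 6(S'(2) - Δ_1) = -84.
Solving the tridiagonal system: M_0 = -41, M_1 = 46, M_2 = -65.
On [1, 2], S(t) = -3 + 11/2·(t - 1) + 23·(t - 1)² - 37/2·(t - 1)³.
With (t - 1) = 1/3: S(4/3) = 19/27.

0.7037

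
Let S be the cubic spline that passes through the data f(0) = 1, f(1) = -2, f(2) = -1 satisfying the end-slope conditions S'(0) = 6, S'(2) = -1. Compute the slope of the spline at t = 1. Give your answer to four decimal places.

-2.7500

With m_i denoting the second derivative at x_i, h_i = 1, 1, and Δ_i = (y_(i+1) − y_i)/h_i = -3, 1:
  1·m_0 + 4·m_1 + 1·m_2 = 6(Δ_1 - Δ_0) = 24
Clamped end conditions give two more equations: 2h_0·m_0 + h_0·m_1 = 6(Δ_0 - S'(0)) = -54 and h_1·m_1 + 2h_1·m_2 = 6(S'(2) - Δ_1) = -12.
Solving: m_0 = -73/2, m_1 = 19, m_2 = -31/2.
On [1, 2], S'(t) = b_1 + 2c_1·(t - 1) + 3d_1·(t - 1)² with b_1 = Δ_1 - h_1(2m_1 + m_2)/6 = -11/4, c_1 = m_1/2 = 19/2, d_1 = (m_2 - m_1)/(6h_1) = -23/4. So S'(1) = -11/4.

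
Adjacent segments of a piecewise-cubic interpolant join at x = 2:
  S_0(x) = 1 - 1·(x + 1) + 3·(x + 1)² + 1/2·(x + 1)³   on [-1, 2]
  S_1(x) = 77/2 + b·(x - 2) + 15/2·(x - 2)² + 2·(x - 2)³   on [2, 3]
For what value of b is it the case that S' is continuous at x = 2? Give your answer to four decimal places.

S_0'(x) = -1 + 6·(x + 1) + 3/2·(x + 1)², so S_0'(2) = 61/2. On the right, S_1'(2) = b, so b = 61/2.

30.5000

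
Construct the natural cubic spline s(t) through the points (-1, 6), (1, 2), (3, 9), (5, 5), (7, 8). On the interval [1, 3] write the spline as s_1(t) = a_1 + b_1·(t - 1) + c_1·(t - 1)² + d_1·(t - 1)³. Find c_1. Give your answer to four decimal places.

With M_i denoting the second derivative at x_i, h_i = 2, 2, 2, 2, and Δ_i = (y_(i+1) − y_i)/h_i = -2, 7/2, -2, 3/2:
  2·M_0 + 8·M_1 + 2·M_2 = 6(Δ_1 - Δ_0) = 33
  2·M_1 + 8·M_2 + 2·M_3 = 6(Δ_2 - Δ_1) = -33
  2·M_2 + 8·M_3 + 2·M_4 = 6(Δ_3 - Δ_2) = 21
Natural end conditions: M_0 = M_4 = 0.
Solving the tridiagonal system: M_0 = 0, M_1 = 81/14, M_2 = -93/14, M_3 = 30/7, M_4 = 0.
On [1, 3], with s_1(t) = a_1 + b_1·(t - 1) + c_1·(t - 1)² + d_1·(t - 1)³: c_1 = M_1/2 = 81/28, d_1 = (M_2 - M_1)/(6h_1) = -29/28, b_1 = Δ_1 - h_1(2M_1 + M_2)/6 = 13/7.

2.8929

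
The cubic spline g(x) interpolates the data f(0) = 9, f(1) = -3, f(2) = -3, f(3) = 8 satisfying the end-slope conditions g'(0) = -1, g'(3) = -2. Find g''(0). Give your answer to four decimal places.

With M_i denoting the second derivative at x_i, h_i = 1, 1, 1, and Δ_i = (y_(i+1) − y_i)/h_i = -12, 0, 11:
  1·M_0 + 4·M_1 + 1·M_2 = 6(Δ_1 - Δ_0) = 72
  1·M_1 + 4·M_2 + 1·M_3 = 6(Δ_2 - Δ_1) = 66
Clamped end conditions give two more equations: 2h_0·M_0 + h_0·M_1 = 6(Δ_0 - g'(0)) = -66 and h_2·M_2 + 2h_2·M_3 = 6(g'(3) - Δ_2) = -78.
Forward elimination and back-substitution give M_0 = -134/3, M_1 = 70/3, M_2 = 70/3, M_3 = -152/3.

-44.6667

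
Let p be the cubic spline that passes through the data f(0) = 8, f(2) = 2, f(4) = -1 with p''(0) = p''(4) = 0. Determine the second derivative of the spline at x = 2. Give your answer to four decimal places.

1.1250

Let m_i = p''(x_i). Step sizes h_i = 2, 2; slopes of the chords Δ_i = (y_(i+1) - y_i)/h_i = -3, -3/2.
  2·m_0 + 8·m_1 + 2·m_2 = 6(Δ_1 - Δ_0) = 9
Natural end conditions: m_0 = m_2 = 0.
Solving the tridiagonal system: m_0 = 0, m_1 = 9/8, m_2 = 0.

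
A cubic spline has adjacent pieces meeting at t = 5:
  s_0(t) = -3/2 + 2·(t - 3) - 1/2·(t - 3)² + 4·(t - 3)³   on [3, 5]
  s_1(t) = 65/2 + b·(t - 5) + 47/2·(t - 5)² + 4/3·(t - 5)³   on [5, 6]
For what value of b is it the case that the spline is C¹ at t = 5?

48

s_0'(t) = 2 - 1·(t - 3) + 12·(t - 3)², so s_0'(5) = 48. On the right, s_1'(5) = b, so b = 48.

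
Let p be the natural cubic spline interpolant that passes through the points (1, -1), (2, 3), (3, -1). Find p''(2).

Write M_i for p''(x_i). With h_i = 1, 1 and divided differences Δ_i = 4, -4, the continuity of p' gives the tridiagonal system
  1·M_0 + 4·M_1 + 1·M_2 = 6(Δ_1 - Δ_0) = -48
Natural end conditions: M_0 = M_2 = 0.
Hence M_0 = 0, M_1 = -12, M_2 = 0.

-12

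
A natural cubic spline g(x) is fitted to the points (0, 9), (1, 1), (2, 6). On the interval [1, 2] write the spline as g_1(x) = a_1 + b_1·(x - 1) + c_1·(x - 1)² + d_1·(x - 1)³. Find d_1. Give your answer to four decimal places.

-3.2500

With M_i denoting the second derivative at x_i, h_i = 1, 1, and Δ_i = (y_(i+1) − y_i)/h_i = -8, 5:
  1·M_0 + 4·M_1 + 1·M_2 = 6(Δ_1 - Δ_0) = 78
Natural end conditions: M_0 = M_2 = 0.
Solving the tridiagonal system: M_0 = 0, M_1 = 39/2, M_2 = 0.
On [1, 2], with g_1(x) = a_1 + b_1·(x - 1) + c_1·(x - 1)² + d_1·(x - 1)³: c_1 = M_1/2 = 39/4, d_1 = (M_2 - M_1)/(6h_1) = -13/4, b_1 = Δ_1 - h_1(2M_1 + M_2)/6 = -3/2.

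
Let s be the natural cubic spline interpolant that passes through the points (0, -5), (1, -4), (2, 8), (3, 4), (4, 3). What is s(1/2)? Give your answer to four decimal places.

-6.0536

With M_i denoting the second derivative at x_i, h_i = 1, 1, 1, 1, and Δ_i = (y_(i+1) − y_i)/h_i = 1, 12, -4, -1:
  1·M_0 + 4·M_1 + 1·M_2 = 6(Δ_1 - Δ_0) = 66
  1·M_1 + 4·M_2 + 1·M_3 = 6(Δ_2 - Δ_1) = -96
  1·M_2 + 4·M_3 + 1·M_4 = 6(Δ_3 - Δ_2) = 18
Natural end conditions: M_0 = M_4 = 0.
Forward elimination and back-substitution give M_0 = 0, M_1 = 174/7, M_2 = -234/7, M_3 = 90/7, M_4 = 0.
On [0, 1], s(t) = -5 - 22/7·t + 0·t² + 29/7·t³.
With t = 1/2: s(1/2) = -339/56.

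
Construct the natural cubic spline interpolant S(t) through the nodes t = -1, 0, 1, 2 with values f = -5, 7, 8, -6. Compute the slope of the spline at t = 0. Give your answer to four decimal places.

With m_i denoting the second derivative at x_i, h_i = 1, 1, 1, and Δ_i = (y_(i+1) − y_i)/h_i = 12, 1, -14:
  1·m_0 + 4·m_1 + 1·m_2 = 6(Δ_1 - Δ_0) = -66
  1·m_1 + 4·m_2 + 1·m_3 = 6(Δ_2 - Δ_1) = -90
Natural end conditions: m_0 = m_3 = 0.
Solving the tridiagonal system: m_0 = 0, m_1 = -58/5, m_2 = -98/5, m_3 = 0.
On [0, 1], S'(t) = b_1 + 2c_1·t + 3d_1·t² with b_1 = Δ_1 - h_1(2m_1 + m_2)/6 = 122/15, c_1 = m_1/2 = -29/5, d_1 = (m_2 - m_1)/(6h_1) = -4/3. So S'(0) = 122/15.

8.1333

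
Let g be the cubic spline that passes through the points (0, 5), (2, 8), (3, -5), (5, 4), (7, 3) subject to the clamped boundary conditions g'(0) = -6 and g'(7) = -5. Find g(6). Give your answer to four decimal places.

6.3811

Put m_i = g'' at the i-th knot. Here h = (2, 1, 2, 2) and Δ = (3/2, -13, 9/2, -1/2), so the interior equations h_(i-1)·m_(i-1) + 2(h_(i-1)+h_i)·m_i + h_i·m_(i+1) = 6(Δ_i − Δ_(i-1)) read
  2·m_0 + 6·m_1 + 1·m_2 = 6(Δ_1 - Δ_0) = -87
  1·m_1 + 6·m_2 + 2·m_3 = 6(Δ_2 - Δ_1) = 105
  2·m_2 + 8·m_3 + 2·m_4 = 6(Δ_3 - Δ_2) = -30
Clamped end conditions give two more equations: 2h_0·m_0 + h_0·m_1 = 6(Δ_0 - g'(0)) = 45 and h_3·m_3 + 2h_3·m_4 = 6(g'(7) - Δ_3) = -27.
Hence m_0 = 6031/244, m_1 = -1643/61, m_2 = 3071/122, m_3 = -1165/122, m_4 = -241/122.
On [5, 7], g(x) = 4 + 398/61·(x - 5) - 1165/244·(x - 5)² + 77/122·(x - 5)³.
With (x - 5) = 1: g(6) = 1557/244.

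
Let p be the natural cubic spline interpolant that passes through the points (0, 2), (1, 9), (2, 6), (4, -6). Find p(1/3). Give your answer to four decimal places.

Let m_i = p''(x_i). Step sizes h_i = 1, 1, 2; slopes of the chords Δ_i = (y_(i+1) - y_i)/h_i = 7, -3, -6.
  1·m_0 + 4·m_1 + 1·m_2 = 6(Δ_1 - Δ_0) = -60
  1·m_1 + 6·m_2 + 2·m_3 = 6(Δ_2 - Δ_1) = -18
Natural end conditions: m_0 = m_3 = 0.
Forward elimination and back-substitution give m_0 = 0, m_1 = -342/23, m_2 = -12/23, m_3 = 0.
On [0, 1], p(t) = 2 + 218/23·t + 0·t² - 57/23·t³.
With t = 1/3: p(1/3) = 1049/207.

5.0676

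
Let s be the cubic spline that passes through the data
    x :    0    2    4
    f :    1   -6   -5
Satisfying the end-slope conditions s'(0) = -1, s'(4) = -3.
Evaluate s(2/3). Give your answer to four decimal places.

Put m_i = s'' at the i-th knot. Here h = (2, 2) and Δ = (-7/2, 1/2), so the interior equations h_(i-1)·m_(i-1) + 2(h_(i-1)+h_i)·m_i + h_i·m_(i+1) = 6(Δ_i − Δ_(i-1)) read
  2·m_0 + 8·m_1 + 2·m_2 = 6(Δ_1 - Δ_0) = 24
Clamped end conditions give two more equations: 2h_0·m_0 + h_0·m_1 = 6(Δ_0 - s'(0)) = -15 and h_1·m_1 + 2h_1·m_2 = 6(s'(4) - Δ_1) = -21.
Forward elimination and back-substitution give m_0 = -29/4, m_1 = 7, m_2 = -35/4.
On [0, 2], s(x) = 1 - 1·x - 29/8·x² + 19/16·x³.
With x = 2/3: s(2/3) = -25/27.

-0.9259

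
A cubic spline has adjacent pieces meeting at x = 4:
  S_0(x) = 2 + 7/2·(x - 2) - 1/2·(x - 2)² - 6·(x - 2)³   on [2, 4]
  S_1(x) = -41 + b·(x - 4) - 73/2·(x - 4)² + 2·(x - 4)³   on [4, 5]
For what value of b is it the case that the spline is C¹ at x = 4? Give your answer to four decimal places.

S_0'(x) = 7/2 - 1·(x - 2) - 18·(x - 2)², so S_0'(4) = -141/2. On the right, S_1'(4) = b, so b = -141/2.

-70.5000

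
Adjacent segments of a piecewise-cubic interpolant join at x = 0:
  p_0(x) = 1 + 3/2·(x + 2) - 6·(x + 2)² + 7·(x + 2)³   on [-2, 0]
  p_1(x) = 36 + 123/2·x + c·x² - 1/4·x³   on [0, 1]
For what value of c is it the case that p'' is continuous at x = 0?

36

p_0''(x) = -12 + 42·(x + 2), so p_0''(0) = 72. On the right, p_1''(0) = 2c, so c = 36.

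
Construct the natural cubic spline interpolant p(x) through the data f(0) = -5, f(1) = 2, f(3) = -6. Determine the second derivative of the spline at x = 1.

Write σ_i for p''(x_i). With h_i = 1, 2 and divided differences Δ_i = 7, -4, the continuity of p' gives the tridiagonal system
  1·σ_0 + 6·σ_1 + 2·σ_2 = 6(Δ_1 - Δ_0) = -66
Natural end conditions: σ_0 = σ_2 = 0.
Hence σ_0 = 0, σ_1 = -11, σ_2 = 0.

-11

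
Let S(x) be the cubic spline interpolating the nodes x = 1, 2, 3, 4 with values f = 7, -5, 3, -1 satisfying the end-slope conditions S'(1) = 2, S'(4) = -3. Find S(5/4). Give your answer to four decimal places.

5.6281

Let σ_i = S''(x_i). Step sizes h_i = 1, 1, 1; slopes of the chords Δ_i = (y_(i+1) - y_i)/h_i = -12, 8, -4.
  1·σ_0 + 4·σ_1 + 1·σ_2 = 6(Δ_1 - Δ_0) = 120
  1·σ_1 + 4·σ_2 + 1·σ_3 = 6(Δ_2 - Δ_1) = -72
Clamped end conditions give two more equations: 2h_0·σ_0 + h_0·σ_1 = 6(Δ_0 - S'(1)) = -84 and h_2·σ_2 + 2h_2·σ_3 = 6(S'(4) - Δ_2) = 6.
Solving: σ_0 = -1058/15, σ_1 = 856/15, σ_2 = -566/15, σ_3 = 328/15.
On [1, 2], S(x) = 7 + 2·(x - 1) - 529/15·(x - 1)² + 319/15·(x - 1)³.
With (x - 1) = 1/4: S(5/4) = 1801/320.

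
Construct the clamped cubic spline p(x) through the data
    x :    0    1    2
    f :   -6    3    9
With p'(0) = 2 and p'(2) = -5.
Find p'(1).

12

Put M_i = p'' at the i-th knot. Here h = (1, 1) and Δ = (9, 6), so the interior equations h_(i-1)·M_(i-1) + 2(h_(i-1)+h_i)·M_i + h_i·M_(i+1) = 6(Δ_i − Δ_(i-1)) read
  1·M_0 + 4·M_1 + 1·M_2 = 6(Δ_1 - Δ_0) = -18
Clamped end conditions give two more equations: 2h_0·M_0 + h_0·M_1 = 6(Δ_0 - p'(0)) = 42 and h_1·M_1 + 2h_1·M_2 = 6(p'(2) - Δ_1) = -66.
Solving the tridiagonal system: M_0 = 22, M_1 = -2, M_2 = -32.
On [1, 2], p'(x) = b_1 + 2c_1·(x - 1) + 3d_1·(x - 1)² with b_1 = Δ_1 - h_1(2M_1 + M_2)/6 = 12, c_1 = M_1/2 = -1, d_1 = (M_2 - M_1)/(6h_1) = -5. So p'(1) = 12.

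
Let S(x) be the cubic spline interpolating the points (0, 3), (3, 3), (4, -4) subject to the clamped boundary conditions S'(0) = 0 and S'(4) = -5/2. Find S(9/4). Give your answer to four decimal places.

5.9268

With m_i denoting the second derivative at x_i, h_i = 3, 1, and Δ_i = (y_(i+1) − y_i)/h_i = 0, -7:
  3·m_0 + 8·m_1 + 1·m_2 = 6(Δ_1 - Δ_0) = -42
Clamped end conditions give two more equations: 2h_0·m_0 + h_0·m_1 = 6(Δ_0 - S'(0)) = 0 and h_1·m_1 + 2h_1·m_2 = 6(S'(4) - Δ_1) = 27.
Forward elimination and back-substitution give m_0 = 37/8, m_1 = -37/4, m_2 = 145/8.
On [0, 3], S(x) = 3 + 0·x + 37/16·x² - 37/48·x³.
With x = 9/4: S(9/4) = 6069/1024.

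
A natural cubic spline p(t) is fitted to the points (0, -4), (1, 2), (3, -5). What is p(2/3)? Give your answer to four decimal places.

With m_i denoting the second derivative at x_i, h_i = 1, 2, and Δ_i = (y_(i+1) − y_i)/h_i = 6, -7/2:
  1·m_0 + 6·m_1 + 2·m_2 = 6(Δ_1 - Δ_0) = -57
Natural end conditions: m_0 = m_2 = 0.
Hence m_0 = 0, m_1 = -19/2, m_2 = 0.
On [0, 1], p(t) = -4 + 91/12·t + 0·t² - 19/12·t³.
With t = 2/3: p(2/3) = 95/162.

0.5864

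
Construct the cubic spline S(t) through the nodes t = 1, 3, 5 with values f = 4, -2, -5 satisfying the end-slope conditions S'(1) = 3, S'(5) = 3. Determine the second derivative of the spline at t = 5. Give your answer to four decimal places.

5.6250

Let m_i = S''(x_i). Step sizes h_i = 2, 2; slopes of the chords Δ_i = (y_(i+1) - y_i)/h_i = -3, -3/2.
  2·m_0 + 8·m_1 + 2·m_2 = 6(Δ_1 - Δ_0) = 9
Clamped end conditions give two more equations: 2h_0·m_0 + h_0·m_1 = 6(Δ_0 - S'(1)) = -36 and h_1·m_1 + 2h_1·m_2 = 6(S'(5) - Δ_1) = 27.
Forward elimination and back-substitution give m_0 = -81/8, m_1 = 9/4, m_2 = 45/8.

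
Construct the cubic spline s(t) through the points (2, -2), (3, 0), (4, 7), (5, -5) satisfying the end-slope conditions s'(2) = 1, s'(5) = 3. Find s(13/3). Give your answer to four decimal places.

2.6988

Write σ_i for s''(x_i). With h_i = 1, 1, 1 and divided differences Δ_i = 2, 7, -12, the continuity of s' gives the tridiagonal system
  1·σ_0 + 4·σ_1 + 1·σ_2 = 6(Δ_1 - Δ_0) = 30
  1·σ_1 + 4·σ_2 + 1·σ_3 = 6(Δ_2 - Δ_1) = -114
Clamped end conditions give two more equations: 2h_0·σ_0 + h_0·σ_1 = 6(Δ_0 - s'(2)) = 6 and h_2·σ_2 + 2h_2·σ_3 = 6(s'(5) - Δ_2) = 90.
Hence σ_0 = -124/15, σ_1 = 338/15, σ_2 = -778/15, σ_3 = 1064/15.
On [4, 5], s(t) = 7 - 98/15·(t - 4) - 389/15·(t - 4)² + 307/15·(t - 4)³.
With (t - 4) = 1/3: s(13/3) = 1093/405.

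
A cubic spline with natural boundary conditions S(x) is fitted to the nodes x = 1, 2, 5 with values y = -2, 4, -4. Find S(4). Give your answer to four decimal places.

Let M_i = S''(x_i). Step sizes h_i = 1, 3; slopes of the chords Δ_i = (y_(i+1) - y_i)/h_i = 6, -8/3.
  1·M_0 + 8·M_1 + 3·M_2 = 6(Δ_1 - Δ_0) = -52
Natural end conditions: M_0 = M_2 = 0.
Solving: M_0 = 0, M_1 = -13/2, M_2 = 0.
On [2, 5], S(x) = 4 + 23/6·(x - 2) - 13/4·(x - 2)² + 13/36·(x - 2)³.
With (x - 2) = 2: S(4) = 14/9.

1.5556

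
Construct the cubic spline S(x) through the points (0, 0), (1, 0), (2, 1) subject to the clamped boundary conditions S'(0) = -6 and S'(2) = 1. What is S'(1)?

2

Put σ_i = S'' at the i-th knot. Here h = (1, 1) and Δ = (0, 1), so the interior equations h_(i-1)·σ_(i-1) + 2(h_(i-1)+h_i)·σ_i + h_i·σ_(i+1) = 6(Δ_i − Δ_(i-1)) read
  1·σ_0 + 4·σ_1 + 1·σ_2 = 6(Δ_1 - Δ_0) = 6
Clamped end conditions give two more equations: 2h_0·σ_0 + h_0·σ_1 = 6(Δ_0 - S'(0)) = 36 and h_1·σ_1 + 2h_1·σ_2 = 6(S'(2) - Δ_1) = 0.
Solving: σ_0 = 20, σ_1 = -4, σ_2 = 2.
On [1, 2], S'(x) = b_1 + 2c_1·(x - 1) + 3d_1·(x - 1)² with b_1 = Δ_1 - h_1(2σ_1 + σ_2)/6 = 2, c_1 = σ_1/2 = -2, d_1 = (σ_2 - σ_1)/(6h_1) = 1. So S'(1) = 2.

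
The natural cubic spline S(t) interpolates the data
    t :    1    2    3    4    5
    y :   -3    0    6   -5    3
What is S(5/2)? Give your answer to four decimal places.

Put m_i = S'' at the i-th knot. Here h = (1, 1, 1, 1) and Δ = (3, 6, -11, 8), so the interior equations h_(i-1)·m_(i-1) + 2(h_(i-1)+h_i)·m_i + h_i·m_(i+1) = 6(Δ_i − Δ_(i-1)) read
  1·m_0 + 4·m_1 + 1·m_2 = 6(Δ_1 - Δ_0) = 18
  1·m_1 + 4·m_2 + 1·m_3 = 6(Δ_2 - Δ_1) = -102
  1·m_2 + 4·m_3 + 1·m_4 = 6(Δ_3 - Δ_2) = 114
Natural end conditions: m_0 = m_4 = 0.
Solving the tridiagonal system: m_0 = 0, m_1 = 99/7, m_2 = -270/7, m_3 = 267/7, m_4 = 0.
On [2, 3], S(t) = 0 + 54/7·(t - 2) + 99/14·(t - 2)² - 123/14·(t - 2)³.
With (t - 2) = 1/2: S(5/2) = 507/112.

4.5268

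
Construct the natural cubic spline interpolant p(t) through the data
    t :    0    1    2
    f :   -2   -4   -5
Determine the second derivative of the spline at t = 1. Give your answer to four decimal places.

Put M_i = p'' at the i-th knot. Here h = (1, 1) and Δ = (-2, -1), so the interior equations h_(i-1)·M_(i-1) + 2(h_(i-1)+h_i)·M_i + h_i·M_(i+1) = 6(Δ_i − Δ_(i-1)) read
  1·M_0 + 4·M_1 + 1·M_2 = 6(Δ_1 - Δ_0) = 6
Natural end conditions: M_0 = M_2 = 0.
Forward elimination and back-substitution give M_0 = 0, M_1 = 3/2, M_2 = 0.

1.5000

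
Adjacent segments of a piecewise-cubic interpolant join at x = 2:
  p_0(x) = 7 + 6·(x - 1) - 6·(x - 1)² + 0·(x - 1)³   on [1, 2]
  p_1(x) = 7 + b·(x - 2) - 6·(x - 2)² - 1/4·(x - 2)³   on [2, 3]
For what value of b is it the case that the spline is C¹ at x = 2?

-6

p_0'(x) = 6 - 12·(x - 1) + 0·(x - 1)², so p_0'(2) = -6. On the right, p_1'(2) = b, so b = -6.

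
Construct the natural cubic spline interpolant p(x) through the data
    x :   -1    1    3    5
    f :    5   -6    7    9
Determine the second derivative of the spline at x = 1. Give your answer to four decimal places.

10.7000

Put σ_i = p'' at the i-th knot. Here h = (2, 2, 2) and Δ = (-11/2, 13/2, 1), so the interior equations h_(i-1)·σ_(i-1) + 2(h_(i-1)+h_i)·σ_i + h_i·σ_(i+1) = 6(Δ_i − Δ_(i-1)) read
  2·σ_0 + 8·σ_1 + 2·σ_2 = 6(Δ_1 - Δ_0) = 72
  2·σ_1 + 8·σ_2 + 2·σ_3 = 6(Δ_2 - Δ_1) = -33
Natural end conditions: σ_0 = σ_3 = 0.
Solving the tridiagonal system: σ_0 = 0, σ_1 = 107/10, σ_2 = -34/5, σ_3 = 0.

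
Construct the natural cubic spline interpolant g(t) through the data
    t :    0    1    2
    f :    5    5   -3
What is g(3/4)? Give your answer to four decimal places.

5.6563

Let M_i = g''(x_i). Step sizes h_i = 1, 1; slopes of the chords Δ_i = (y_(i+1) - y_i)/h_i = 0, -8.
  1·M_0 + 4·M_1 + 1·M_2 = 6(Δ_1 - Δ_0) = -48
Natural end conditions: M_0 = M_2 = 0.
Solving: M_0 = 0, M_1 = -12, M_2 = 0.
On [0, 1], g(t) = 5 + 2·t + 0·t² - 2·t³.
With t = 3/4: g(3/4) = 181/32.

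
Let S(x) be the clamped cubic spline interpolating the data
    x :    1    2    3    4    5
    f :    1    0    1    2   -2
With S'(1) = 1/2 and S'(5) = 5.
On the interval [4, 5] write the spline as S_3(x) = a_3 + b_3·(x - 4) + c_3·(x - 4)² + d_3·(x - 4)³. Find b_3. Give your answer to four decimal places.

Let M_i = S''(x_i). Step sizes h_i = 1, 1, 1, 1; slopes of the chords Δ_i = (y_(i+1) - y_i)/h_i = -1, 1, 1, -4.
  1·M_0 + 4·M_1 + 1·M_2 = 6(Δ_1 - Δ_0) = 12
  1·M_1 + 4·M_2 + 1·M_3 = 6(Δ_2 - Δ_1) = 0
  1·M_2 + 4·M_3 + 1·M_4 = 6(Δ_3 - Δ_2) = -30
Clamped end conditions give two more equations: 2h_0·M_0 + h_0·M_1 = 6(Δ_0 - S'(1)) = -9 and h_3·M_3 + 2h_3·M_4 = 6(S'(5) - Δ_3) = 54.
Hence M_0 = -51/8, M_1 = 15/4, M_2 = 27/8, M_3 = -69/4, M_4 = 285/8.
On [4, 5], with S_3(x) = a_3 + b_3·(x - 4) + c_3·(x - 4)² + d_3·(x - 4)³: c_3 = M_3/2 = -69/8, d_3 = (M_4 - M_3)/(6h_3) = 141/16, b_3 = Δ_3 - h_3(2M_3 + M_4)/6 = -67/16.

-4.1875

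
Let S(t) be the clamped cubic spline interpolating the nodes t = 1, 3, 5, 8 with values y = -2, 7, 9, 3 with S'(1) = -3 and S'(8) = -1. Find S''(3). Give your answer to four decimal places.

Write M_i for S''(x_i). With h_i = 2, 2, 3 and divided differences Δ_i = 9/2, 1, -2, the continuity of S' gives the tridiagonal system
  2·M_0 + 8·M_1 + 2·M_2 = 6(Δ_1 - Δ_0) = -21
  2·M_1 + 10·M_2 + 3·M_3 = 6(Δ_2 - Δ_1) = -18
Clamped end conditions give two more equations: 2h_0·M_0 + h_0·M_1 = 6(Δ_0 - S'(1)) = 45 and h_2·M_2 + 2h_2·M_3 = 6(S'(8) - Δ_2) = 6.
Solving the tridiagonal system: M_0 = 1051/74, M_1 = -437/74, M_2 = -40/37, M_3 = 57/37.

-5.9054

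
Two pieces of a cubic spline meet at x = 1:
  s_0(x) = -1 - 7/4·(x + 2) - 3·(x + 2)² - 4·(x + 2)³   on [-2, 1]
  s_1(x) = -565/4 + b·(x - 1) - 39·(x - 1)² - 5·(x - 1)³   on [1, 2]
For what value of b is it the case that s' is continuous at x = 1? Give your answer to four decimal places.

s_0'(x) = -7/4 - 6·(x + 2) - 12·(x + 2)², so s_0'(1) = -511/4. On the right, s_1'(1) = b, so b = -511/4.

-127.7500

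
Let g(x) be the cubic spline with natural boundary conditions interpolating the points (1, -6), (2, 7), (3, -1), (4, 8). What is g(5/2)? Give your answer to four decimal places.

3.3000

Let σ_i = g''(x_i). Step sizes h_i = 1, 1, 1; slopes of the chords Δ_i = (y_(i+1) - y_i)/h_i = 13, -8, 9.
  1·σ_0 + 4·σ_1 + 1·σ_2 = 6(Δ_1 - Δ_0) = -126
  1·σ_1 + 4·σ_2 + 1·σ_3 = 6(Δ_2 - Δ_1) = 102
Natural end conditions: σ_0 = σ_3 = 0.
Forward elimination and back-substitution give σ_0 = 0, σ_1 = -202/5, σ_2 = 178/5, σ_3 = 0.
On [2, 3], g(x) = 7 - 7/15·(x - 2) - 101/5·(x - 2)² + 38/3·(x - 2)³.
With (x - 2) = 1/2: g(5/2) = 33/10.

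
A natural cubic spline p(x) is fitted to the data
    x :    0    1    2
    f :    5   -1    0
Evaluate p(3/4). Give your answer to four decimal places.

-0.0742

Let M_i = p''(x_i). Step sizes h_i = 1, 1; slopes of the chords Δ_i = (y_(i+1) - y_i)/h_i = -6, 1.
  1·M_0 + 4·M_1 + 1·M_2 = 6(Δ_1 - Δ_0) = 42
Natural end conditions: M_0 = M_2 = 0.
Solving: M_0 = 0, M_1 = 21/2, M_2 = 0.
On [0, 1], p(x) = 5 - 31/4·x + 0·x² + 7/4·x³.
With x = 3/4: p(3/4) = -19/256.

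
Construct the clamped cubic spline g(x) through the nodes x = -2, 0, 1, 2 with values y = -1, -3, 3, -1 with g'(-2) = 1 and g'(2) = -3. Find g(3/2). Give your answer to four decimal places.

1.5000

Put m_i = g'' at the i-th knot. Here h = (2, 1, 1) and Δ = (-1, 6, -4), so the interior equations h_(i-1)·m_(i-1) + 2(h_(i-1)+h_i)·m_i + h_i·m_(i+1) = 6(Δ_i − Δ_(i-1)) read
  2·m_0 + 6·m_1 + 1·m_2 = 6(Δ_1 - Δ_0) = 42
  1·m_1 + 4·m_2 + 1·m_3 = 6(Δ_2 - Δ_1) = -60
Clamped end conditions give two more equations: 2h_0·m_0 + h_0·m_1 = 6(Δ_0 - g'(-2)) = -12 and h_2·m_2 + 2h_2·m_3 = 6(g'(2) - Δ_2) = 6.
Solving the tridiagonal system: m_0 = -10, m_1 = 14, m_2 = -22, m_3 = 14.
On [1, 2], g(x) = 3 + 1·(x - 1) - 11·(x - 1)² + 6·(x - 1)³.
With (x - 1) = 1/2: g(3/2) = 3/2.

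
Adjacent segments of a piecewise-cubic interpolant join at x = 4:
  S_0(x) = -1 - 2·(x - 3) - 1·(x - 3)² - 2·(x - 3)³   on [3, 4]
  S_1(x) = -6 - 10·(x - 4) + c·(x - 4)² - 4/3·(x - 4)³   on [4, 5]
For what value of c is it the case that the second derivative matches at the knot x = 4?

-7

S_0''(x) = -2 - 12·(x - 3), so S_0''(4) = -14. On the right, S_1''(4) = 2c, so c = -7.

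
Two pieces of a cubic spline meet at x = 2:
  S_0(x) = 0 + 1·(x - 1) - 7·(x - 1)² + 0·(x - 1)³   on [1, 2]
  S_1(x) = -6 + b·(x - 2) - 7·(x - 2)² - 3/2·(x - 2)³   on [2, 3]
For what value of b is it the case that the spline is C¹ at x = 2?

-13

S_0'(x) = 1 - 14·(x - 1) + 0·(x - 1)², so S_0'(2) = -13. On the right, S_1'(2) = b, so b = -13.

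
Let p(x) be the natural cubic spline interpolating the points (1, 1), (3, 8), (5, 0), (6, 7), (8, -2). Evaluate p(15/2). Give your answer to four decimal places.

Put m_i = p'' at the i-th knot. Here h = (2, 2, 1, 2) and Δ = (7/2, -4, 7, -9/2), so the interior equations h_(i-1)·m_(i-1) + 2(h_(i-1)+h_i)·m_i + h_i·m_(i+1) = 6(Δ_i − Δ_(i-1)) read
  2·m_0 + 8·m_1 + 2·m_2 = 6(Δ_1 - Δ_0) = -45
  2·m_1 + 6·m_2 + 1·m_3 = 6(Δ_2 - Δ_1) = 66
  1·m_2 + 6·m_3 + 2·m_4 = 6(Δ_3 - Δ_2) = -69
Natural end conditions: m_0 = m_4 = 0.
Forward elimination and back-substitution give m_0 = 0, m_1 = -2505/256, m_2 = 1065/64, m_3 = -1827/128, m_4 = 0.
On [6, 8], p(x) = 7 + 321/64·(x - 6) - 1827/256·(x - 6)² + 609/512·(x - 6)³.
With (x - 6) = 3/2: p(15/2) = 10159/4096.

2.4802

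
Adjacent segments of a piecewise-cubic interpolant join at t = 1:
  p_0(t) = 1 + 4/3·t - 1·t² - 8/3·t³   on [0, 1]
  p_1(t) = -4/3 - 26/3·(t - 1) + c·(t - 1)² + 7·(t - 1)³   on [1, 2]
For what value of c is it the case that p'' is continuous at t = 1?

-9

p_0''(t) = -2 - 16·t, so p_0''(1) = -18. On the right, p_1''(1) = 2c, so c = -9.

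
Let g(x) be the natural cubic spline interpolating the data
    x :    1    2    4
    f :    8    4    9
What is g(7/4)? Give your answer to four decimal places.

Put m_i = g'' at the i-th knot. Here h = (1, 2) and Δ = (-4, 5/2), so the interior equations h_(i-1)·m_(i-1) + 2(h_(i-1)+h_i)·m_i + h_i·m_(i+1) = 6(Δ_i − Δ_(i-1)) read
  1·m_0 + 6·m_1 + 2·m_2 = 6(Δ_1 - Δ_0) = 39
Natural end conditions: m_0 = m_2 = 0.
Solving the tridiagonal system: m_0 = 0, m_1 = 13/2, m_2 = 0.
On [1, 2], g(x) = 8 - 61/12·(x - 1) + 0·(x - 1)² + 13/12·(x - 1)³.
With (x - 1) = 3/4: g(7/4) = 1189/256.

4.6445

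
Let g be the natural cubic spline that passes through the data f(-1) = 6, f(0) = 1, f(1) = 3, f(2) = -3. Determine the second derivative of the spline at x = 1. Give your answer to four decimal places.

-15.6000

Let M_i = g''(x_i). Step sizes h_i = 1, 1, 1; slopes of the chords Δ_i = (y_(i+1) - y_i)/h_i = -5, 2, -6.
  1·M_0 + 4·M_1 + 1·M_2 = 6(Δ_1 - Δ_0) = 42
  1·M_1 + 4·M_2 + 1·M_3 = 6(Δ_2 - Δ_1) = -48
Natural end conditions: M_0 = M_3 = 0.
Solving the tridiagonal system: M_0 = 0, M_1 = 72/5, M_2 = -78/5, M_3 = 0.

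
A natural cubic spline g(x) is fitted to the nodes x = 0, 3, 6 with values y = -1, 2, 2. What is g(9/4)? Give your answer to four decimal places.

1.4961

Write σ_i for g''(x_i). With h_i = 3, 3 and divided differences Δ_i = 1, 0, the continuity of g' gives the tridiagonal system
  3·σ_0 + 12·σ_1 + 3·σ_2 = 6(Δ_1 - Δ_0) = -6
Natural end conditions: σ_0 = σ_2 = 0.
Solving: σ_0 = 0, σ_1 = -1/2, σ_2 = 0.
On [0, 3], g(x) = -1 + 5/4·x + 0·x² - 1/36·x³.
With x = 9/4: g(9/4) = 383/256.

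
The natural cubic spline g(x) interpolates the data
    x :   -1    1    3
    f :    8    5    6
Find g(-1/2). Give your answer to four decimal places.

7.0156

Let m_i = g''(x_i). Step sizes h_i = 2, 2; slopes of the chords Δ_i = (y_(i+1) - y_i)/h_i = -3/2, 1/2.
  2·m_0 + 8·m_1 + 2·m_2 = 6(Δ_1 - Δ_0) = 12
Natural end conditions: m_0 = m_2 = 0.
Solving the tridiagonal system: m_0 = 0, m_1 = 3/2, m_2 = 0.
On [-1, 1], g(x) = 8 - 2·(x + 1) + 0·(x + 1)² + 1/8·(x + 1)³.
With (x + 1) = 1/2: g(-1/2) = 449/64.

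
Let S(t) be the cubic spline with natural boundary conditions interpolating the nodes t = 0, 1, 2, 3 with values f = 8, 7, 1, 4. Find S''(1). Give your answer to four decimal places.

Let σ_i = S''(x_i). Step sizes h_i = 1, 1, 1; slopes of the chords Δ_i = (y_(i+1) - y_i)/h_i = -1, -6, 3.
  1·σ_0 + 4·σ_1 + 1·σ_2 = 6(Δ_1 - Δ_0) = -30
  1·σ_1 + 4·σ_2 + 1·σ_3 = 6(Δ_2 - Δ_1) = 54
Natural end conditions: σ_0 = σ_3 = 0.
Solving the tridiagonal system: σ_0 = 0, σ_1 = -58/5, σ_2 = 82/5, σ_3 = 0.

-11.6000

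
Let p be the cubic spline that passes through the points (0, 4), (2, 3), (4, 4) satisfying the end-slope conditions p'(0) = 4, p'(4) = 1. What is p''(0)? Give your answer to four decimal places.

-8.2500

Put M_i = p'' at the i-th knot. Here h = (2, 2) and Δ = (-1/2, 1/2), so the interior equations h_(i-1)·M_(i-1) + 2(h_(i-1)+h_i)·M_i + h_i·M_(i+1) = 6(Δ_i − Δ_(i-1)) read
  2·M_0 + 8·M_1 + 2·M_2 = 6(Δ_1 - Δ_0) = 6
Clamped end conditions give two more equations: 2h_0·M_0 + h_0·M_1 = 6(Δ_0 - p'(0)) = -27 and h_1·M_1 + 2h_1·M_2 = 6(p'(4) - Δ_1) = 3.
Hence M_0 = -33/4, M_1 = 3, M_2 = -3/4.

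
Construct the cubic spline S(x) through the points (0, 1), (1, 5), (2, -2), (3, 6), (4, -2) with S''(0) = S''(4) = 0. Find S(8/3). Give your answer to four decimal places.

3.5489

Let M_i = S''(x_i). Step sizes h_i = 1, 1, 1, 1; slopes of the chords Δ_i = (y_(i+1) - y_i)/h_i = 4, -7, 8, -8.
  1·M_0 + 4·M_1 + 1·M_2 = 6(Δ_1 - Δ_0) = -66
  1·M_1 + 4·M_2 + 1·M_3 = 6(Δ_2 - Δ_1) = 90
  1·M_2 + 4·M_3 + 1·M_4 = 6(Δ_3 - Δ_2) = -96
Natural end conditions: M_0 = M_4 = 0.
Hence M_0 = 0, M_1 = -723/28, M_2 = 261/7, M_3 = -933/28, M_4 = 0.
On [2, 3], S(x) = -2 + 9/8·(x - 2) + 261/14·(x - 2)² - 659/56·(x - 2)³.
With (x - 2) = 2/3: S(8/3) = 2683/756.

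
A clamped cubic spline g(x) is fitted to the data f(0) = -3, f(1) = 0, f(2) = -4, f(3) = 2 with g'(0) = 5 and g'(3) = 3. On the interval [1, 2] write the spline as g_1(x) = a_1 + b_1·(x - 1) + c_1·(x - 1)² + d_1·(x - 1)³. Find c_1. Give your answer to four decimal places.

-8.6667

Let σ_i = g''(x_i). Step sizes h_i = 1, 1, 1; slopes of the chords Δ_i = (y_(i+1) - y_i)/h_i = 3, -4, 6.
  1·σ_0 + 4·σ_1 + 1·σ_2 = 6(Δ_1 - Δ_0) = -42
  1·σ_1 + 4·σ_2 + 1·σ_3 = 6(Δ_2 - Δ_1) = 60
Clamped end conditions give two more equations: 2h_0·σ_0 + h_0·σ_1 = 6(Δ_0 - g'(0)) = -12 and h_2·σ_2 + 2h_2·σ_3 = 6(g'(3) - Δ_2) = -18.
Hence σ_0 = 8/3, σ_1 = -52/3, σ_2 = 74/3, σ_3 = -64/3.
On [1, 2], with g_1(x) = a_1 + b_1·(x - 1) + c_1·(x - 1)² + d_1·(x - 1)³: c_1 = σ_1/2 = -26/3, d_1 = (σ_2 - σ_1)/(6h_1) = 7, b_1 = Δ_1 - h_1(2σ_1 + σ_2)/6 = -7/3.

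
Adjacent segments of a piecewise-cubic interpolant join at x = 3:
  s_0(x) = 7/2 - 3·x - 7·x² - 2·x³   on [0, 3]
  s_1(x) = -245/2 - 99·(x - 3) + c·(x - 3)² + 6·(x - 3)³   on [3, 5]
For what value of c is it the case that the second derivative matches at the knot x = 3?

s_0''(x) = -14 - 12·x, so s_0''(3) = -50. On the right, s_1''(3) = 2c, so c = -25.

-25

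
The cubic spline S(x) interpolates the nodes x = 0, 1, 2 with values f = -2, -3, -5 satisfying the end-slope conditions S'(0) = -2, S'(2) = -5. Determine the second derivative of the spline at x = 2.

Write σ_i for S''(x_i). With h_i = 1, 1 and divided differences Δ_i = -1, -2, the continuity of S' gives the tridiagonal system
  1·σ_0 + 4·σ_1 + 1·σ_2 = 6(Δ_1 - Δ_0) = -6
Clamped end conditions give two more equations: 2h_0·σ_0 + h_0·σ_1 = 6(Δ_0 - S'(0)) = 6 and h_1·σ_1 + 2h_1·σ_2 = 6(S'(2) - Δ_1) = -18.
Solving the tridiagonal system: σ_0 = 3, σ_1 = 0, σ_2 = -9.

-9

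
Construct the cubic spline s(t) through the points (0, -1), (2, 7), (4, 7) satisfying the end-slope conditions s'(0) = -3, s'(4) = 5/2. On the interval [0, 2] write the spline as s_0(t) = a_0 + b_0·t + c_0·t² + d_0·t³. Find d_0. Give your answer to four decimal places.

-1.9688

Put σ_i = s'' at the i-th knot. Here h = (2, 2) and Δ = (4, 0), so the interior equations h_(i-1)·σ_(i-1) + 2(h_(i-1)+h_i)·σ_i + h_i·σ_(i+1) = 6(Δ_i − Δ_(i-1)) read
  2·σ_0 + 8·σ_1 + 2·σ_2 = 6(Δ_1 - Δ_0) = -24
Clamped end conditions give two more equations: 2h_0·σ_0 + h_0·σ_1 = 6(Δ_0 - s'(0)) = 42 and h_1·σ_1 + 2h_1·σ_2 = 6(s'(4) - Δ_1) = 15.
Solving: σ_0 = 119/8, σ_1 = -35/4, σ_2 = 65/8.
On [0, 2], with s_0(t) = a_0 + b_0·t + c_0·t² + d_0·t³: c_0 = σ_0/2 = 119/16, d_0 = (σ_1 - σ_0)/(6h_0) = -63/32, b_0 = Δ_0 - h_0(2σ_0 + σ_1)/6 = -3.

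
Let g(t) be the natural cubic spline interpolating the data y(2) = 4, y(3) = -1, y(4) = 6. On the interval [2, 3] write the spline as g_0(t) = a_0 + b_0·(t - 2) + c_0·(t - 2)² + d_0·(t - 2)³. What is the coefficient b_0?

With M_i denoting the second derivative at x_i, h_i = 1, 1, and Δ_i = (y_(i+1) − y_i)/h_i = -5, 7:
  1·M_0 + 4·M_1 + 1·M_2 = 6(Δ_1 - Δ_0) = 72
Natural end conditions: M_0 = M_2 = 0.
Hence M_0 = 0, M_1 = 18, M_2 = 0.
On [2, 3], with g_0(t) = a_0 + b_0·(t - 2) + c_0·(t - 2)² + d_0·(t - 2)³: c_0 = M_0/2 = 0, d_0 = (M_1 - M_0)/(6h_0) = 3, b_0 = Δ_0 - h_0(2M_0 + M_1)/6 = -8.

-8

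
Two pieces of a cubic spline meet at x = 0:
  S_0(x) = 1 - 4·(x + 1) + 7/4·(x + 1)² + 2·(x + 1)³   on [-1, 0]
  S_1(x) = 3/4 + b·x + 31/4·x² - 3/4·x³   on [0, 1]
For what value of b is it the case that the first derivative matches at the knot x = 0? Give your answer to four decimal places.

5.5000

S_0'(x) = -4 + 7/2·(x + 1) + 6·(x + 1)², so S_0'(0) = 11/2. On the right, S_1'(0) = b, so b = 11/2.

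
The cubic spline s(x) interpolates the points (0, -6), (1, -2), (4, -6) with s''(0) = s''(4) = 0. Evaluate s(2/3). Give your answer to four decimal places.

Put m_i = s'' at the i-th knot. Here h = (1, 3) and Δ = (4, -4/3), so the interior equations h_(i-1)·m_(i-1) + 2(h_(i-1)+h_i)·m_i + h_i·m_(i+1) = 6(Δ_i − Δ_(i-1)) read
  1·m_0 + 8·m_1 + 3·m_2 = 6(Δ_1 - Δ_0) = -32
Natural end conditions: m_0 = m_2 = 0.
Forward elimination and back-substitution give m_0 = 0, m_1 = -4, m_2 = 0.
On [0, 1], s(x) = -6 + 14/3·x + 0·x² - 2/3·x³.
With x = 2/3: s(2/3) = -250/81.

-3.0864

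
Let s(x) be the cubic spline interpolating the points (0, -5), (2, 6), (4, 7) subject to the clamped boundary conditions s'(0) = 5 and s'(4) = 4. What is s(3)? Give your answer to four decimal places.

Let m_i = s''(x_i). Step sizes h_i = 2, 2; slopes of the chords Δ_i = (y_(i+1) - y_i)/h_i = 11/2, 1/2.
  2·m_0 + 8·m_1 + 2·m_2 = 6(Δ_1 - Δ_0) = -30
Clamped end conditions give two more equations: 2h_0·m_0 + h_0·m_1 = 6(Δ_0 - s'(0)) = 3 and h_1·m_1 + 2h_1·m_2 = 6(s'(4) - Δ_1) = 21.
Forward elimination and back-substitution give m_0 = 17/4, m_1 = -7, m_2 = 35/4.
On [2, 4], s(x) = 6 + 9/4·(x - 2) - 7/2·(x - 2)² + 21/16·(x - 2)³.
With (x - 2) = 1: s(3) = 97/16.

6.0625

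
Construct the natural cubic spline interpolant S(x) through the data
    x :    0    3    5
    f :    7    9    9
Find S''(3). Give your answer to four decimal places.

Let m_i = S''(x_i). Step sizes h_i = 3, 2; slopes of the chords Δ_i = (y_(i+1) - y_i)/h_i = 2/3, 0.
  3·m_0 + 10·m_1 + 2·m_2 = 6(Δ_1 - Δ_0) = -4
Natural end conditions: m_0 = m_2 = 0.
Hence m_0 = 0, m_1 = -2/5, m_2 = 0.

-0.4000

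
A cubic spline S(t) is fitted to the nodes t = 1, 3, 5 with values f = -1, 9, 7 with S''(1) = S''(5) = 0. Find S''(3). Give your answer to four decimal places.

-4.5000

Put M_i = S'' at the i-th knot. Here h = (2, 2) and Δ = (5, -1), so the interior equations h_(i-1)·M_(i-1) + 2(h_(i-1)+h_i)·M_i + h_i·M_(i+1) = 6(Δ_i − Δ_(i-1)) read
  2·M_0 + 8·M_1 + 2·M_2 = 6(Δ_1 - Δ_0) = -36
Natural end conditions: M_0 = M_2 = 0.
Solving: M_0 = 0, M_1 = -9/2, M_2 = 0.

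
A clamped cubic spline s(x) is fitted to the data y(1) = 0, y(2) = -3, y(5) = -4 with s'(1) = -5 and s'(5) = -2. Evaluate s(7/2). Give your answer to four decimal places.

Put M_i = s'' at the i-th knot. Here h = (1, 3) and Δ = (-3, -1/3), so the interior equations h_(i-1)·M_(i-1) + 2(h_(i-1)+h_i)·M_i + h_i·M_(i+1) = 6(Δ_i − Δ_(i-1)) read
  1·M_0 + 8·M_1 + 3·M_2 = 6(Δ_1 - Δ_0) = 16
Clamped end conditions give two more equations: 2h_0·M_0 + h_0·M_1 = 6(Δ_0 - s'(1)) = 12 and h_1·M_1 + 2h_1·M_2 = 6(s'(5) - Δ_1) = -10.
Solving: M_0 = 19/4, M_1 = 5/2, M_2 = -35/12.
On [2, 5], s(x) = -3 - 11/8·(x - 2) + 5/4·(x - 2)² - 65/216·(x - 2)³.
With (x - 2) = 3/2: s(7/2) = -209/64.

-3.2656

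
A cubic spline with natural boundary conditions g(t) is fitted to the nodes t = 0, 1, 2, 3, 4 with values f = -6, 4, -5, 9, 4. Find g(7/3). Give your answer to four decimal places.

-1.6772

Write σ_i for g''(x_i). With h_i = 1, 1, 1, 1 and divided differences Δ_i = 10, -9, 14, -5, the continuity of g' gives the tridiagonal system
  1·σ_0 + 4·σ_1 + 1·σ_2 = 6(Δ_1 - Δ_0) = -114
  1·σ_1 + 4·σ_2 + 1·σ_3 = 6(Δ_2 - Δ_1) = 138
  1·σ_2 + 4·σ_3 + 1·σ_4 = 6(Δ_3 - Δ_2) = -114
Natural end conditions: σ_0 = σ_4 = 0.
Hence σ_0 = 0, σ_1 = -297/7, σ_2 = 390/7, σ_3 = -297/7, σ_4 = 0.
On [2, 3], g(t) = -5 + 5/2·(t - 2) + 195/7·(t - 2)² - 229/14·(t - 2)³.
With (t - 2) = 1/3: g(7/3) = -317/189.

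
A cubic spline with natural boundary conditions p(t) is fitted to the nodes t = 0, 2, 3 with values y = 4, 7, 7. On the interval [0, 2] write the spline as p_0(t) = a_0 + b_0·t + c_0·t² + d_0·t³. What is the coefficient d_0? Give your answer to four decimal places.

Put M_i = p'' at the i-th knot. Here h = (2, 1) and Δ = (3/2, 0), so the interior equations h_(i-1)·M_(i-1) + 2(h_(i-1)+h_i)·M_i + h_i·M_(i+1) = 6(Δ_i − Δ_(i-1)) read
  2·M_0 + 6·M_1 + 1·M_2 = 6(Δ_1 - Δ_0) = -9
Natural end conditions: M_0 = M_2 = 0.
Solving the tridiagonal system: M_0 = 0, M_1 = -3/2, M_2 = 0.
On [0, 2], with p_0(t) = a_0 + b_0·t + c_0·t² + d_0·t³: c_0 = M_0/2 = 0, d_0 = (M_1 - M_0)/(6h_0) = -1/8, b_0 = Δ_0 - h_0(2M_0 + M_1)/6 = 2.

-0.1250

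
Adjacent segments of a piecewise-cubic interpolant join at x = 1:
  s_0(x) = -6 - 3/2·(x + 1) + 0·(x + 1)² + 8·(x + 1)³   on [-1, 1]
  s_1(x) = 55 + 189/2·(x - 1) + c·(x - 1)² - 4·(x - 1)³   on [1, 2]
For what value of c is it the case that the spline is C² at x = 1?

s_0''(x) = 0 + 48·(x + 1), so s_0''(1) = 96. On the right, s_1''(1) = 2c, so c = 48.

48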